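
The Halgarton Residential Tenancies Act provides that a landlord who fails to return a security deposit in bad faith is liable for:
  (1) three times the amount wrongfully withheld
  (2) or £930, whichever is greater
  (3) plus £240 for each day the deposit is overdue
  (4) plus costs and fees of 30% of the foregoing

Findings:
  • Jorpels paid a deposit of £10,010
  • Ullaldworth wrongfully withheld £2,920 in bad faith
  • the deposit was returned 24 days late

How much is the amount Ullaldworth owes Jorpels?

£18,876

Trebled: 3 × £2,920 = £8,760
Minimum £930: £8,760 meets the minimum, no increase.
Late-return penalty: 24 × £240 = £5,760
Damages plus late penalty: £8,760 + £5,760 = £14,520
Costs and fees: 30% of £14,520 = £4,356
Total recovery: £14,520 + £4,356 = £18,876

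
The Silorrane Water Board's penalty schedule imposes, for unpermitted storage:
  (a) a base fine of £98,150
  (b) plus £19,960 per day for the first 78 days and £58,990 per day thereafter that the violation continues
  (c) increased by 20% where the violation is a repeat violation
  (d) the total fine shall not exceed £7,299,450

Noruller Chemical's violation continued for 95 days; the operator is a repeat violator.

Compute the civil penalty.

Civil penalty: £3,189,432

First 78 days: 78 × £19,960 = £1,556,880
Remaining days: (95 − 78) × £58,990 = £1,002,830
Per-day component: £1,556,880 + £1,002,830 = £2,559,710
Base plus per-day: £98,150 + £2,559,710 = £2,657,860
Enhancement: 20% of £2,657,860 = £531,572
Enhanced fine: £2,657,860 + £531,572 = £3,189,432
Cap at £7,299,450: £3,189,432 is within the cap, no reduction.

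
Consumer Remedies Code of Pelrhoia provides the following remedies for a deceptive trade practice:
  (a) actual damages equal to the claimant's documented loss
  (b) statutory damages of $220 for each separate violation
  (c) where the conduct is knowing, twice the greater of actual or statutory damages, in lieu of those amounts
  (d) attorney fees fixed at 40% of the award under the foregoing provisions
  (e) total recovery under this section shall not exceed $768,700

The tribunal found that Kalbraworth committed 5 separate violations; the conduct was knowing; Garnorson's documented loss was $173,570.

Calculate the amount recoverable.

$485,996

Statutory damages: 5 × $220 = $1,100
Greater of actual damages ($173,570) or statutory damages ($1,100): $173,570
Doubled: 2 × $173,570 = $347,140
Attorney fees: 40% of $347,140 = $138,856
Total before cap: $347,140 + $138,856 = $485,996
Cap at $768,700: $485,996 is within the cap, no reduction.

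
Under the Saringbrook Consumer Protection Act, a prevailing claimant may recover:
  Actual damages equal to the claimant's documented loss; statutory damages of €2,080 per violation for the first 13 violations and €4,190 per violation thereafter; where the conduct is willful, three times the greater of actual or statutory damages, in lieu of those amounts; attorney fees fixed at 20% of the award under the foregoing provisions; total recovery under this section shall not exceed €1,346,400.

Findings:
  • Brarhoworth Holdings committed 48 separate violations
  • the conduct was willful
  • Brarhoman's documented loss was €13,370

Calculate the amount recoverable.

Total recovery: €625,284

First 13 violations: 13 × €2,080 = €27,040
Remaining violations: (48 − 13) × €4,190 = €146,650
Statutory damages: €27,040 + €146,650 = €173,690
Greater of actual damages (€13,370) or statutory damages (€173,690): €173,690
Trebled: 3 × €173,690 = €521,070
Attorney fees: 20% of €521,070 = €104,214
Total before cap: €521,070 + €104,214 = €625,284
Cap at €1,346,400: €625,284 is within the cap, no reduction.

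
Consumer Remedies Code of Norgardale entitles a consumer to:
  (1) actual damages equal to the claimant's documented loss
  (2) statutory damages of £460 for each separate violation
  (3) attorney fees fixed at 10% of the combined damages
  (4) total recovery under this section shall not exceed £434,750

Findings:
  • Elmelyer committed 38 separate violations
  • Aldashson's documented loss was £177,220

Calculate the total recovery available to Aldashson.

Statutory damages: 38 × £460 = £17,480
Combined damages: £177,220 + £17,480 = £194,700
Attorney fees: 10% of £194,700 = £19,470
Total before cap: £194,700 + £19,470 = £214,170
Cap at £434,750: £214,170 is within the cap, no reduction.

£214,170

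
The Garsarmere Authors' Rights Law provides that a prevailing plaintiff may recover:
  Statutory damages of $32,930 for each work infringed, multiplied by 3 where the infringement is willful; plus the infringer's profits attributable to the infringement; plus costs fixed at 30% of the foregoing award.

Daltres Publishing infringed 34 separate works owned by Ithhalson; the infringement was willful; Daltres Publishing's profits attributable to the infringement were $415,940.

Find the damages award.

Statutory damages: 34 × $32,930 = $1,119,620
Trebled: 3 × $1,119,620 = $3,358,860
Combined award: $3,358,860 + $415,940 = $3,774,800
Costs: 30% of $3,774,800 = $1,132,440
Award plus costs: $3,774,800 + $1,132,440 = $4,907,240

Award: $4,907,240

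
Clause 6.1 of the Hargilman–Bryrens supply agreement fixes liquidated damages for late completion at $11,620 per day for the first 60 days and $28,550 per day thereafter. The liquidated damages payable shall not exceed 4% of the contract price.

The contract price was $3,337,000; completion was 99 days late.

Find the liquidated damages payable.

$133,480

First 60 days: 60 × $11,620 = $697,200
Remaining days: (99 − 60) × $28,550 = $1,113,450
Accrued per-day damages: $697,200 + $1,113,450 = $1,810,650
Cap: 4% of $3,337,000 = $133,480
Cap at $133,480: $1,810,650 exceeds the cap → $133,480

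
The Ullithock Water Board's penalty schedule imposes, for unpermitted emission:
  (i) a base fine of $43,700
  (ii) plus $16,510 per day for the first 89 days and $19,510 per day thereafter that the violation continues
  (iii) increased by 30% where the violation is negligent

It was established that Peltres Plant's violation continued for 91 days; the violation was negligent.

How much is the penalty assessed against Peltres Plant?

First 89 days: 89 × $16,510 = $1,469,390
Remaining days: (91 − 89) × $19,510 = $39,020
Per-day component: $1,469,390 + $39,020 = $1,508,410
Base plus per-day: $43,700 + $1,508,410 = $1,552,110
Enhancement: 30% of $1,552,110 = $465,633
Enhanced fine: $1,552,110 + $465,633 = $2,017,743

Civil penalty: $2,017,743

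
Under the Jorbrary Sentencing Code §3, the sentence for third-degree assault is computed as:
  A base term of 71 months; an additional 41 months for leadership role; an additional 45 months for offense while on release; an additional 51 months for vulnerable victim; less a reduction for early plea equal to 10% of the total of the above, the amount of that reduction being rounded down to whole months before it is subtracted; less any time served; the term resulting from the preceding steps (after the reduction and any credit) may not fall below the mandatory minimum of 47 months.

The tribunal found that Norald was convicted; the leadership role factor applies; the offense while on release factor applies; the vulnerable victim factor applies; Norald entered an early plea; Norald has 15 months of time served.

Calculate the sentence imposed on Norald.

Sentence: 173 months

Leadership role enhancement: +41 months
Offense while on release enhancement: +45 months
Vulnerable victim enhancement: +51 months
Adjusted term: 71 months + 41 months + 45 months + 51 months = 208 months
Early plea reduction: 10% of 208 months = 20 months (rounded down)
After reduction: 208 − 20 = 188 months
Less time served: 188 months − 15 months = 173 months
Minimum 47 months: 173 months meets the minimum, no increase.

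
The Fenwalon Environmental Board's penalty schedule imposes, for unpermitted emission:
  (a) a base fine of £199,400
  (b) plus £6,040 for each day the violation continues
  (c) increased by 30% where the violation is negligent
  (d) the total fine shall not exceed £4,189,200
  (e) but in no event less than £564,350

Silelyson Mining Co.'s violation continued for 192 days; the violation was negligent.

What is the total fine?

Civil penalty: £1,766,804

Per-day component: 192 × £6,040 = £1,159,680
Base plus per-day: £199,400 + £1,159,680 = £1,359,080
Enhancement: 30% of £1,359,080 = £407,724
Enhanced fine: £1,359,080 + £407,724 = £1,766,804
Cap at £4,189,200: £1,766,804 is within the cap, no reduction.
Minimum £564,350: £1,766,804 meets the minimum, no increase.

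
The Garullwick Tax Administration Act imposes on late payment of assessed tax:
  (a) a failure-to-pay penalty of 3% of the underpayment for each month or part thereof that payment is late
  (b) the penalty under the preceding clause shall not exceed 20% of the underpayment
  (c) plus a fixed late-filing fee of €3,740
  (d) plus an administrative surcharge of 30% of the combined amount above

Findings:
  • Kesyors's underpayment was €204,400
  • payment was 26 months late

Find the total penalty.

€58,006

Accrued rate: 3% × 26 = 78%, capped at 20% → 20%
Failure-to-pay penalty: 20% of €204,400 = €40,880
Penalty before surcharge: €40,880 + €3,740 = €44,620
Administrative surcharge: 30% of €44,620 = €13,386
Total penalty: €44,620 + €13,386 = €58,006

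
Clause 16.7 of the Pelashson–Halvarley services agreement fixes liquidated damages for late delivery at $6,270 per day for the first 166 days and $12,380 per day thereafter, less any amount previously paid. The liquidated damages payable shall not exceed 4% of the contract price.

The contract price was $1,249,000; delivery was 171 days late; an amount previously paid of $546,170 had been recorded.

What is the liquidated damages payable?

$49,960

First 166 days: 166 × $6,270 = $1,040,820
Remaining days: (171 − 166) × $12,380 = $61,900
Accrued per-day damages: $1,040,820 + $61,900 = $1,102,720
Less amount previously paid: $1,102,720 − $546,170 = $556,550
Cap: 4% of $1,249,000 = $49,960
Cap at $49,960: $556,550 exceeds the cap → $49,960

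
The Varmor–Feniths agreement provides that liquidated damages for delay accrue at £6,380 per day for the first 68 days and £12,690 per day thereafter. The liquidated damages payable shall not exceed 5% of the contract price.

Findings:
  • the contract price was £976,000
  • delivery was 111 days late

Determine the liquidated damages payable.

£48,800

First 68 days: 68 × £6,380 = £433,840
Remaining days: (111 − 68) × £12,690 = £545,670
Accrued per-day damages: £433,840 + £545,670 = £979,510
Cap: 5% of £976,000 = £48,800
Cap at £48,800: £979,510 exceeds the cap → £48,800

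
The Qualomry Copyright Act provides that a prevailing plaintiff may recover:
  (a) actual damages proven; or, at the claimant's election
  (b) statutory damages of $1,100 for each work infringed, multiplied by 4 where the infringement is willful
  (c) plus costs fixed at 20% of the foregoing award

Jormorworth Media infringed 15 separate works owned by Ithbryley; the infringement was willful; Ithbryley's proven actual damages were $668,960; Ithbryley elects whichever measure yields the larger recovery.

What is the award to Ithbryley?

Statutory damages: 15 × $1,100 = $16,500
Multiplied by 4: 4 × $16,500 = $66,000
Greater of actual damages ($668,960) or enhanced statutory damages ($66,000): $668,960
Costs: 20% of $668,960 = $133,792
Award plus costs: $668,960 + $133,792 = $802,752

Award: $802,752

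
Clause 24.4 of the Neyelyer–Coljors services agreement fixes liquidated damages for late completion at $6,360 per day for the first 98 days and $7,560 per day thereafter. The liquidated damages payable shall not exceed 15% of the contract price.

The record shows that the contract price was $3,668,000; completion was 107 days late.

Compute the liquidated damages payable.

First 98 days: 98 × $6,360 = $623,280
Remaining days: (107 − 98) × $7,560 = $68,040
Accrued per-day damages: $623,280 + $68,040 = $691,320
Cap: 15% of $3,668,000 = $550,200
Cap at $550,200: $691,320 exceeds the cap → $550,200

$550,200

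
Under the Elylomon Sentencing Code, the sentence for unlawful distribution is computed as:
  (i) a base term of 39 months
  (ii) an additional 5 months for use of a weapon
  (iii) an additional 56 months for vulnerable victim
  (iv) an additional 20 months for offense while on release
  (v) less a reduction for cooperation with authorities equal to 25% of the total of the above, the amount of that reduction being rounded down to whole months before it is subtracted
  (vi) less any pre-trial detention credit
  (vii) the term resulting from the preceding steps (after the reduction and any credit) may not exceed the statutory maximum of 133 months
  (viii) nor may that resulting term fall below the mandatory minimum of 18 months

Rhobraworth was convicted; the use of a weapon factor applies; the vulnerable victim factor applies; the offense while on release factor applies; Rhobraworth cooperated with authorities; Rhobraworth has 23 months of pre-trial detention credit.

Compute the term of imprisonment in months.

Use of a weapon enhancement: +5 months
Vulnerable victim enhancement: +56 months
Offense while on release enhancement: +20 months
Adjusted term: 39 months + 5 months + 56 months + 20 months = 120 months
Cooperation with authorities reduction: 25% of 120 months = 30 months (rounded down)
After reduction: 120 − 30 = 90 months
Less pre-trial detention credit: 90 months − 23 months = 67 months
Cap at 133 months: 67 months is within the cap, no reduction.
Minimum 18 months: 67 months meets the minimum, no increase.

Sentence: 67 months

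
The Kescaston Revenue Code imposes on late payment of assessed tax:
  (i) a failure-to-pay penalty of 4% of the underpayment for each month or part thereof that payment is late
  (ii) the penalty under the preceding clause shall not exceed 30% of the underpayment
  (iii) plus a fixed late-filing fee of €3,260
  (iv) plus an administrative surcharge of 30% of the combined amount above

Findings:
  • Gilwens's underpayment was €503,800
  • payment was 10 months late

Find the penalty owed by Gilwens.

Accrued rate: 4% × 10 = 40%, capped at 30% → 30%
Failure-to-pay penalty: 30% of €503,800 = €151,140
Penalty before surcharge: €151,140 + €3,260 = €154,400
Administrative surcharge: 30% of €154,400 = €46,320
Total penalty: €154,400 + €46,320 = €200,720

Penalty: €200,720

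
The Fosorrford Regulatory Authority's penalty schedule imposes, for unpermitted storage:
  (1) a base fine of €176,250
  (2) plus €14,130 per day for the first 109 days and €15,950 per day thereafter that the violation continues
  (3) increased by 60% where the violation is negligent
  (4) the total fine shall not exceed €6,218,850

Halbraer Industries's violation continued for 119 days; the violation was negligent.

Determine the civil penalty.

First 109 days: 109 × €14,130 = €1,540,170
Remaining days: (119 − 109) × €15,950 = €159,500
Per-day component: €1,540,170 + €159,500 = €1,699,670
Base plus per-day: €176,250 + €1,699,670 = €1,875,920
Enhancement: 60% of €1,875,920 = €1,125,552
Enhanced fine: €1,875,920 + €1,125,552 = €3,001,472
Cap at €6,218,850: €3,001,472 is within the cap, no reduction.

€3,001,472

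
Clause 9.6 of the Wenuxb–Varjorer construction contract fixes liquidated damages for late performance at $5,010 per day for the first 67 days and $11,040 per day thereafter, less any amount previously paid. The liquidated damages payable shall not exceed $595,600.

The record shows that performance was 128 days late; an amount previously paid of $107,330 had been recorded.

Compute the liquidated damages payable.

$595,600

First 67 days: 67 × $5,010 = $335,670
Remaining days: (128 − 67) × $11,040 = $673,440
Accrued per-day damages: $335,670 + $673,440 = $1,009,110
Less amount previously paid: $1,009,110 − $107,330 = $901,780
Cap at $595,600: $901,780 exceeds the cap → $595,600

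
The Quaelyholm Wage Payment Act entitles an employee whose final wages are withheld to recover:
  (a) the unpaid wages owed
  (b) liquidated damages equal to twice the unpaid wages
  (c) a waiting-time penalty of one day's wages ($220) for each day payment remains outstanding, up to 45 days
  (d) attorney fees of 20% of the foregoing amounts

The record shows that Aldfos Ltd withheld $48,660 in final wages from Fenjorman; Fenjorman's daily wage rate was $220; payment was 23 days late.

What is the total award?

Total award: $181,248

Doubled: 2 × $48,660 = $97,320
Penalty days: min(23, 45) = 23
Waiting-time penalty: 23 × $220 = $5,060
Subtotal: $48,660 + $97,320 + $5,060 = $151,040
Attorney fees: 20% of $151,040 = $30,208
Total award: $151,040 + $30,208 = $181,248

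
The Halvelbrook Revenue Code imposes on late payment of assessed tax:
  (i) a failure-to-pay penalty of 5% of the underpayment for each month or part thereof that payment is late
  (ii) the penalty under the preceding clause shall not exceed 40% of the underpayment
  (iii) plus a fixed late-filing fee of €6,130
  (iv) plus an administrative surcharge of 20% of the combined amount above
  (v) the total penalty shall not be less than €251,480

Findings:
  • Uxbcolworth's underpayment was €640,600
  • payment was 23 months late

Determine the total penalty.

Accrued rate: 5% × 23 = 115%, capped at 40% → 40%
Failure-to-pay penalty: 40% of €640,600 = €256,240
Penalty before surcharge: €256,240 + €6,130 = €262,370
Administrative surcharge: 20% of €262,370 = €52,474
Total penalty: €262,370 + €52,474 = €314,844
Minimum €251,480: €314,844 meets the minimum, no increase.

€314,844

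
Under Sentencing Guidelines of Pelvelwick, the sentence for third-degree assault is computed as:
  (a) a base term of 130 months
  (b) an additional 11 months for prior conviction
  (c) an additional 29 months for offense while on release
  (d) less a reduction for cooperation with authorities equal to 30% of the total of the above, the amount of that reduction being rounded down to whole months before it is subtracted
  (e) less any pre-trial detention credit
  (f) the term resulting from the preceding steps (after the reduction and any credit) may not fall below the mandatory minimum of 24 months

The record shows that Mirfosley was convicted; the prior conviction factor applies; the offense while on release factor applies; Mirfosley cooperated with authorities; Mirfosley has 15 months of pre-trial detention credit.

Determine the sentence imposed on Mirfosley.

Prior conviction enhancement: +11 months
Offense while on release enhancement: +29 months
Adjusted term: 130 months + 11 months + 29 months = 170 months
Cooperation with authorities reduction: 30% of 170 months = 51 months (rounded down)
After reduction: 170 − 51 = 119 months
Less pre-trial detention credit: 119 months − 15 months = 104 months
Minimum 24 months: 104 months meets the minimum, no increase.

104 months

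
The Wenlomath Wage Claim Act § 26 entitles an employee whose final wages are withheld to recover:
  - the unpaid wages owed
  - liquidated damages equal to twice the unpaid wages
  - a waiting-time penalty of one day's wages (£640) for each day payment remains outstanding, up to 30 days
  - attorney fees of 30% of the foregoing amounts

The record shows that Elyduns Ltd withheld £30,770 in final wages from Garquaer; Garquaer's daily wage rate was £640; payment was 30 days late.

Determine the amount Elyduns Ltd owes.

Doubled: 2 × £30,770 = £61,540
Penalty days: min(30, 30) = 30
Waiting-time penalty: 30 × £640 = £19,200
Subtotal: £30,770 + £61,540 + £19,200 = £111,510
Attorney fees: 30% of £111,510 = £33,453
Total award: £111,510 + £33,453 = £144,963

£144,963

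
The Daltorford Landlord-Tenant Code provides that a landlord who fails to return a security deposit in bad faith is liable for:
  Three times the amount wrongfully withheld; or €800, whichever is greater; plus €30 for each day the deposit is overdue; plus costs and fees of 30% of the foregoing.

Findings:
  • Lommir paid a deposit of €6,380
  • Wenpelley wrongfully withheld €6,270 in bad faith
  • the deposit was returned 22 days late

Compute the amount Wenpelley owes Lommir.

Trebled: 3 × €6,270 = €18,810
Minimum €800: €18,810 meets the minimum, no increase.
Late-return penalty: 22 × €30 = €660
Damages plus late penalty: €18,810 + €660 = €19,470
Costs and fees: 30% of €19,470 = €5,841
Total recovery: €19,470 + €5,841 = €25,311

€25,311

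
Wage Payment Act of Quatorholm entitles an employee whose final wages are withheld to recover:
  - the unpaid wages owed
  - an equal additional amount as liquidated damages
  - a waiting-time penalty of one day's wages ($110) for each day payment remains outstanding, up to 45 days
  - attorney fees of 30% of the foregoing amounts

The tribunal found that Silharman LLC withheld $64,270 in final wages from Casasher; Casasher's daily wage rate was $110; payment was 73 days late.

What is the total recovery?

Liquidated damages (equal amount): $64,270
Penalty days: min(73, 45) = 45
Waiting-time penalty: 45 × $110 = $4,950
Subtotal: $64,270 + $64,270 + $4,950 = $133,490
Attorney fees: 30% of $133,490 = $40,047
Total award: $133,490 + $40,047 = $173,537

$173,537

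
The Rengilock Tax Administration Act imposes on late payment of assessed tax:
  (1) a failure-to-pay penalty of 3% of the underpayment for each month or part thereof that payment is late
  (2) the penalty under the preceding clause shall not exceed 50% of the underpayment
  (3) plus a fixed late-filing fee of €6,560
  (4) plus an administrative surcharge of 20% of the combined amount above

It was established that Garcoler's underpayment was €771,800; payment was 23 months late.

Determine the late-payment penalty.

Accrued rate: 3% × 23 = 69%, capped at 50% → 50%
Failure-to-pay penalty: 50% of €771,800 = €385,900
Penalty before surcharge: €385,900 + €6,560 = €392,460
Administrative surcharge: 20% of €392,460 = €78,492
Total penalty: €392,460 + €78,492 = €470,952

Penalty: €470,952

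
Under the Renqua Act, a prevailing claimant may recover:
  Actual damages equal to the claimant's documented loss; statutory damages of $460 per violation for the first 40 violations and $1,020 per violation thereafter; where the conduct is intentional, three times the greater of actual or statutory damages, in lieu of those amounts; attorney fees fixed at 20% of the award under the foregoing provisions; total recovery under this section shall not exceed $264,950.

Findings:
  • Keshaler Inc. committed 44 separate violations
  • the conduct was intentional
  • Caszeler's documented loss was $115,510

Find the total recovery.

$264,950

First 40 violations: 40 × $460 = $18,400
Remaining violations: (44 − 40) × $1,020 = $4,080
Statutory damages: $18,400 + $4,080 = $22,480
Greater of actual damages ($115,510) or statutory damages ($22,480): $115,510
Trebled: 3 × $115,510 = $346,530
Attorney fees: 20% of $346,530 = $69,306
Total before cap: $346,530 + $69,306 = $415,836
Cap at $264,950: $415,836 exceeds the cap → $264,950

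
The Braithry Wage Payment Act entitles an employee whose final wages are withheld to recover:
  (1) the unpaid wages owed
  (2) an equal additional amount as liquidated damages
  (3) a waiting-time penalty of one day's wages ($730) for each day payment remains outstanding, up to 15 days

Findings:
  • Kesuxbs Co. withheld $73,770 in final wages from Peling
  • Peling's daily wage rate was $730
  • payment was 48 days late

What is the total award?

Liquidated damages (equal amount): $73,770
Penalty days: min(48, 15) = 15
Waiting-time penalty: 15 × $730 = $10,950
Total award: $73,770 + $73,770 + $10,950 = $158,490

Total award: $158,490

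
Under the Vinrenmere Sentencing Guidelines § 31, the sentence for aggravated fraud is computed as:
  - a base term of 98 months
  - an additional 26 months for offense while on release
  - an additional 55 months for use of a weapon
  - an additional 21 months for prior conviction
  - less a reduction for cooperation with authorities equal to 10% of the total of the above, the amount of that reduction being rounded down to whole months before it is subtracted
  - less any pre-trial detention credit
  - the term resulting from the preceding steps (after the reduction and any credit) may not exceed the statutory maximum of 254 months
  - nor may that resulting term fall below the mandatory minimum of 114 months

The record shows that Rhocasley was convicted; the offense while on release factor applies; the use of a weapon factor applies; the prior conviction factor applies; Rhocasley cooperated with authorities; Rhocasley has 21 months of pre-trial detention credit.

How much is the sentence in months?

159 months

Offense while on release enhancement: +26 months
Use of a weapon enhancement: +55 months
Prior conviction enhancement: +21 months
Adjusted term: 98 months + 26 months + 55 months + 21 months = 200 months
Cooperation with authorities reduction: 10% of 200 months = 20 months (rounded down)
After reduction: 200 − 20 = 180 months
Less pre-trial detention credit: 180 months − 21 months = 159 months
Cap at 254 months: 159 months is within the cap, no reduction.
Minimum 114 months: 159 months meets the minimum, no increase.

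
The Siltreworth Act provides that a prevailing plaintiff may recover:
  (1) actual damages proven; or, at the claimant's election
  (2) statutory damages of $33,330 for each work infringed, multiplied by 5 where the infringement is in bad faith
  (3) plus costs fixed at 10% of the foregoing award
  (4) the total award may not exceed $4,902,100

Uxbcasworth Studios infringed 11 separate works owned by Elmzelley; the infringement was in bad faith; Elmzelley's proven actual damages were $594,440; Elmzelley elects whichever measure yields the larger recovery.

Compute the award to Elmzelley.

Statutory damages: 11 × $33,330 = $366,630
Multiplied by 5: 5 × $366,630 = $1,833,150
Greater of actual damages ($594,440) or enhanced statutory damages ($1,833,150): $1,833,150
Costs: 10% of $1,833,150 = $183,315
Award plus costs: $1,833,150 + $183,315 = $2,016,465
Cap at $4,902,100: $2,016,465 is within the cap, no reduction.

Award: $2,016,465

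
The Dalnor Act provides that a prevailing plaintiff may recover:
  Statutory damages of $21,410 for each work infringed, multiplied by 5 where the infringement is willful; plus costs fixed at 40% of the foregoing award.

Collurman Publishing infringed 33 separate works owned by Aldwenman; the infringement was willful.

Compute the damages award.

Statutory damages: 33 × $21,410 = $706,530
Multiplied by 5: 5 × $706,530 = $3,532,650
Costs: 40% of $3,532,650 = $1,413,060
Award plus costs: $3,532,650 + $1,413,060 = $4,945,710

$4,945,710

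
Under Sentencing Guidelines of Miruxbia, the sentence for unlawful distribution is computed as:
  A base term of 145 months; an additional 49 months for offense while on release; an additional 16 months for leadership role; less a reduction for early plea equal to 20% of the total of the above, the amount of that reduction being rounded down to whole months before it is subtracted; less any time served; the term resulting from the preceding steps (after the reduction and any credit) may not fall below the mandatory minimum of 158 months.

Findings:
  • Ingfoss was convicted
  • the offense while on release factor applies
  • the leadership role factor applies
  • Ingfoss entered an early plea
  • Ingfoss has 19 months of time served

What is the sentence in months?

Offense while on release enhancement: +49 months
Leadership role enhancement: +16 months
Adjusted term: 145 months + 49 months + 16 months = 210 months
Early plea reduction: 20% of 210 months = 42 months (rounded down)
After reduction: 210 − 42 = 168 months
Less time served: 168 months − 19 months = 149 months
Minimum 158 months: 149 months is below the minimum → 158 months

Sentence: 158 months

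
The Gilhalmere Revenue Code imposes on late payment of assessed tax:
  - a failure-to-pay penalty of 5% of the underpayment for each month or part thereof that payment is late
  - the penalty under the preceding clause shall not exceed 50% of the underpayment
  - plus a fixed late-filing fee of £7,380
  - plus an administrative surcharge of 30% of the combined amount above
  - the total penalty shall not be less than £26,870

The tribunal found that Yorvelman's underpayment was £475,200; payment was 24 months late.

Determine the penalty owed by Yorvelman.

£318,474

Accrued rate: 5% × 24 = 120%, capped at 50% → 50%
Failure-to-pay penalty: 50% of £475,200 = £237,600
Penalty before surcharge: £237,600 + £7,380 = £244,980
Administrative surcharge: 30% of £244,980 = £73,494
Total penalty: £244,980 + £73,494 = £318,474
Minimum £26,870: £318,474 meets the minimum, no increase.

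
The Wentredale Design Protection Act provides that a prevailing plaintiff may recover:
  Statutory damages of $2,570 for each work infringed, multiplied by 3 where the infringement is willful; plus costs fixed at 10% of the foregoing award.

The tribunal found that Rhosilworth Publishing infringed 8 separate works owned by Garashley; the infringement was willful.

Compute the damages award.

$67,848

Statutory damages: 8 × $2,570 = $20,560
Trebled: 3 × $20,560 = $61,680
Costs: 10% of $61,680 = $6,168
Award plus costs: $61,680 + $6,168 = $67,848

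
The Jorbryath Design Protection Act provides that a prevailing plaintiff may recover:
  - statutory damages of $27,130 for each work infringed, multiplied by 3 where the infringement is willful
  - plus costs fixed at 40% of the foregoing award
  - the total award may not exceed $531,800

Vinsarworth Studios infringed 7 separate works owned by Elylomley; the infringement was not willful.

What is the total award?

$265,874

Statutory damages: 7 × $27,130 = $189,910
Infringement not willful: no ×3 enhancement.
Costs: 40% of $189,910 = $75,964
Award plus costs: $189,910 + $75,964 = $265,874
Cap at $531,800: $265,874 is within the cap, no reduction.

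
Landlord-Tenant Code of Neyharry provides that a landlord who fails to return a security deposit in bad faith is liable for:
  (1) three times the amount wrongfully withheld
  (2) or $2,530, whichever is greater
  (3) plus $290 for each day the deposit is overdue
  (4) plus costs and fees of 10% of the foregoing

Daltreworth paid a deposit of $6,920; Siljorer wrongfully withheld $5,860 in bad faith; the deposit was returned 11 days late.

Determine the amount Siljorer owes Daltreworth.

Trebled: 3 × $5,860 = $17,580
Minimum $2,530: $17,580 meets the minimum, no increase.
Late-return penalty: 11 × $290 = $3,190
Damages plus late penalty: $17,580 + $3,190 = $20,770
Costs and fees: 10% of $20,770 = $2,077
Total recovery: $20,770 + $2,077 = $22,847

$22,847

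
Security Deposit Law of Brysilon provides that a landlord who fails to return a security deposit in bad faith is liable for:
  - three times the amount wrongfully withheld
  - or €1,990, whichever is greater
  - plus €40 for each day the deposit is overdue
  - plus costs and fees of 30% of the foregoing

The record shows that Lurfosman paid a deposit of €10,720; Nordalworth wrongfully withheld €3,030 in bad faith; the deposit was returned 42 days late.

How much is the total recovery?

€14,001

Trebled: 3 × €3,030 = €9,090
Minimum €1,990: €9,090 meets the minimum, no increase.
Late-return penalty: 42 × €40 = €1,680
Damages plus late penalty: €9,090 + €1,680 = €10,770
Costs and fees: 30% of €10,770 = €3,231
Total recovery: €10,770 + €3,231 = €14,001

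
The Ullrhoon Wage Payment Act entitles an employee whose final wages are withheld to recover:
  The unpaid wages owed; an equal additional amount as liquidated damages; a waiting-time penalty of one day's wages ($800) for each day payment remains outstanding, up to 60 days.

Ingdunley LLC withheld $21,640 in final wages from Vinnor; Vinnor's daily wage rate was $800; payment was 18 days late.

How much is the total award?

$57,680

Liquidated damages (equal amount): $21,640
Penalty days: min(18, 60) = 18
Waiting-time penalty: 18 × $800 = $14,400
Total award: $21,640 + $21,640 + $14,400 = $57,680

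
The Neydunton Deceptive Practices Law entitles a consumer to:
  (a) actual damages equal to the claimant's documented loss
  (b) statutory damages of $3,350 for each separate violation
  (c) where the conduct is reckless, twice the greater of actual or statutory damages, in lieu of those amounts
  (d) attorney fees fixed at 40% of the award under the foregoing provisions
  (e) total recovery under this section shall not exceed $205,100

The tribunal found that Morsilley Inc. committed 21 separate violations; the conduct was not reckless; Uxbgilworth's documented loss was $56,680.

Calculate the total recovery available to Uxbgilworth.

$177,842

Statutory damages: 21 × $3,350 = $70,350
Conduct not reckless: the in-lieu enhancement does not apply.
Actual plus statutory damages: $56,680 + $70,350 = $127,030
Attorney fees: 40% of $127,030 = $50,812
Total before cap: $127,030 + $50,812 = $177,842
Cap at $205,100: $177,842 is within the cap, no reduction.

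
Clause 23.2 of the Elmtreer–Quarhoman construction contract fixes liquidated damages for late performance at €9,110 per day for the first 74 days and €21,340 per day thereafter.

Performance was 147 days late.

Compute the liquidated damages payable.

First 74 days: 74 × €9,110 = €674,140
Remaining days: (147 − 74) × €21,340 = €1,557,820
Accrued per-day damages: €674,140 + €1,557,820 = €2,231,960

€2,231,960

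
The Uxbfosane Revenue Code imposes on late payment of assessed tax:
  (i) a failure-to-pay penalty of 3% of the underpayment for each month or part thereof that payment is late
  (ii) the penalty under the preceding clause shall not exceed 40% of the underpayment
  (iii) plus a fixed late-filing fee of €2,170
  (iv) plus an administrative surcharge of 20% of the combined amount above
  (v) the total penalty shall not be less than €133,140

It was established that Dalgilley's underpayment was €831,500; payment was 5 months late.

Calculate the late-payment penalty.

€152,274

Accrued rate: 3% × 5 = 15%, capped at 40% → 15%
Failure-to-pay penalty: 15% of €831,500 = €124,725
Penalty before surcharge: €124,725 + €2,170 = €126,895
Administrative surcharge: 20% of €126,895 = €25,379
Total penalty: €126,895 + €25,379 = €152,274
Minimum €133,140: €152,274 meets the minimum, no increase.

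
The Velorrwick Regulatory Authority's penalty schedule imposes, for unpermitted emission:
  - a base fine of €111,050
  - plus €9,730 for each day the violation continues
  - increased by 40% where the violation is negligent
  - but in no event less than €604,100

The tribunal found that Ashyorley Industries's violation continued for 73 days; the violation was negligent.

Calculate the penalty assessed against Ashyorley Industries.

€1,149,876

Per-day component: 73 × €9,730 = €710,290
Base plus per-day: €111,050 + €710,290 = €821,340
Enhancement: 40% of €821,340 = €328,536
Enhanced fine: €821,340 + €328,536 = €1,149,876
Minimum €604,100: €1,149,876 meets the minimum, no increase.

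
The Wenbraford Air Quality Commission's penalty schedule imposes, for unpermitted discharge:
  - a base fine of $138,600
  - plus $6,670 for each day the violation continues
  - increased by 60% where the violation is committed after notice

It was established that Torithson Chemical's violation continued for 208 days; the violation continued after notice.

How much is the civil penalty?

Per-day component: 208 × $6,670 = $1,387,360
Base plus per-day: $138,600 + $1,387,360 = $1,525,960
Enhancement: 60% of $1,525,960 = $915,576
Enhanced fine: $1,525,960 + $915,576 = $2,441,536

$2,441,536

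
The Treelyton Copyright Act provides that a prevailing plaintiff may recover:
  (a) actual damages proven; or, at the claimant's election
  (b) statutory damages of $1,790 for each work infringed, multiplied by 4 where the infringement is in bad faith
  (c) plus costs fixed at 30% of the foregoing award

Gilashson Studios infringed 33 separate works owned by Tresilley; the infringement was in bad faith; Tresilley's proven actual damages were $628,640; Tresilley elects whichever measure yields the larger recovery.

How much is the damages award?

$817,232

Statutory damages: 33 × $1,790 = $59,070
Multiplied by 4: 4 × $59,070 = $236,280
Greater of actual damages ($628,640) or enhanced statutory damages ($236,280): $628,640
Costs: 30% of $628,640 = $188,592
Award plus costs: $628,640 + $188,592 = $817,232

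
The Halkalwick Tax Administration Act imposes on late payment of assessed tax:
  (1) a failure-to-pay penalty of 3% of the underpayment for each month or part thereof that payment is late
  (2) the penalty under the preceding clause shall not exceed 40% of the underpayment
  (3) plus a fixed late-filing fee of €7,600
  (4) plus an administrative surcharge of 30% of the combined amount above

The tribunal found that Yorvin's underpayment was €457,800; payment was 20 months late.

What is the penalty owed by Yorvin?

€247,936

Accrued rate: 3% × 20 = 60%, capped at 40% → 40%
Failure-to-pay penalty: 40% of €457,800 = €183,120
Penalty before surcharge: €183,120 + €7,600 = €190,720
Administrative surcharge: 30% of €190,720 = €57,216
Total penalty: €190,720 + €57,216 = €247,936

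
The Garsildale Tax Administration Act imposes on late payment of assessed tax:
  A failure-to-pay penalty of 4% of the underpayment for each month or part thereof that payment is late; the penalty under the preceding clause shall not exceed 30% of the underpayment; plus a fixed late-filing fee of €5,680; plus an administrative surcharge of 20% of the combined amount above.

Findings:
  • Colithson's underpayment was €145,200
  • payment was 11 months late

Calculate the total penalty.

€59,088

Accrued rate: 4% × 11 = 44%, capped at 30% → 30%
Failure-to-pay penalty: 30% of €145,200 = €43,560
Penalty before surcharge: €43,560 + €5,680 = €49,240
Administrative surcharge: 20% of €49,240 = €9,848
Total penalty: €49,240 + €9,848 = €59,088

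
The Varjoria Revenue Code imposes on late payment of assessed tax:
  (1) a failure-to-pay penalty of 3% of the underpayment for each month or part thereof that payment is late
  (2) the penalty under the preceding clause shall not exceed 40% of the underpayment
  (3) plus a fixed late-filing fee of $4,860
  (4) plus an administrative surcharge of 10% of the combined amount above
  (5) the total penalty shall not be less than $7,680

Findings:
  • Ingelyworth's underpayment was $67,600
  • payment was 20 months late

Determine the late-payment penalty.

$35,090

Accrued rate: 3% × 20 = 60%, capped at 40% → 40%
Failure-to-pay penalty: 40% of $67,600 = $27,040
Penalty before surcharge: $27,040 + $4,860 = $31,900
Administrative surcharge: 10% of $31,900 = $3,190
Total penalty: $31,900 + $3,190 = $35,090
Minimum $7,680: $35,090 meets the minimum, no increase.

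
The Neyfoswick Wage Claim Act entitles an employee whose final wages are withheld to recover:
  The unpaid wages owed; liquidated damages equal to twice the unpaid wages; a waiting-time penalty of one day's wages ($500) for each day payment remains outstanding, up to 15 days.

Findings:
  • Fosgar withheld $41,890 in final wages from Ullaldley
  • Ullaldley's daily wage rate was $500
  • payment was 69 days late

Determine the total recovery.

Doubled: 2 × $41,890 = $83,780
Penalty days: min(69, 15) = 15
Waiting-time penalty: 15 × $500 = $7,500
Total award: $41,890 + $83,780 + $7,500 = $133,170

Total award: $133,170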